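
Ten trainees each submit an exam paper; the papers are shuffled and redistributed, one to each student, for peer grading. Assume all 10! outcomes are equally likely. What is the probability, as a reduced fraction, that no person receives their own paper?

Favorable outcomes: !10 = 1334961.
Total outcomes: 10! = 3628800.
Probability = 1334961/3628800 = 16481/44800.

16481/44800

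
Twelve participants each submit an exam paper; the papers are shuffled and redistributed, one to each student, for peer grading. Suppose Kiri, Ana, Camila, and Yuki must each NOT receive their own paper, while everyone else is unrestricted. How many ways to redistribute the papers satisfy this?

339696000

Inclusion-exclusion on the 4 forbidden self-matches:
Σ_{j=0}^{4} (-1)^j C(4,j)(12-j)!
= C(4,0)·12! - C(4,1)·11! + C(4,2)·10! - C(4,3)·9! + C(4,4)·8!
= 479001600 - 159667200 + 21772800 - 1451520 + 40320
= 339696000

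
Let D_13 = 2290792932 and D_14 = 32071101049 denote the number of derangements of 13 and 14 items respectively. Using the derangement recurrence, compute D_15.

481066515734

D_15 = (15-1)·(D_14 + D_13) = 14·(32071101049 + 2290792932) = 14·34361893981 = 481066515734.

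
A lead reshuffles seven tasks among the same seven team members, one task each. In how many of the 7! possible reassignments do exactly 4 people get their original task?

70

Choose which 4 of the 7 are fixed: C(7,4) = 35.
The remaining 3 must be deranged: !3 = 2.
Total: 35 × 2 = 70.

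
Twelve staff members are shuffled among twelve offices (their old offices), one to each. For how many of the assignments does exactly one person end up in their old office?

Choose which one of the 12 is fixed: C(12,1) = 12.
The other 11 form a derangement: !11 = 14684570.
Total: 12 × 14684570 = 176214840.

176214840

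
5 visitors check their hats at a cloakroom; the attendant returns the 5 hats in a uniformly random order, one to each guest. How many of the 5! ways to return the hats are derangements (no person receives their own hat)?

Use !n = n·!(n-1) + (-1)^n.
!5 = 5·9 - 1 = 44

44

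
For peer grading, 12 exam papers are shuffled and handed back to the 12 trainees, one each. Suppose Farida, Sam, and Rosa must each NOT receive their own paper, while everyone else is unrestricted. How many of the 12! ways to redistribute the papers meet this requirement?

369774720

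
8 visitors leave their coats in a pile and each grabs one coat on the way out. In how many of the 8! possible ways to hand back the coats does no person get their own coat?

14833

The subfactorial !8 = [8!/e] (nearest integer).
8! = 40320, and 40320/e ≈ 14832.90, so !8 = 14833.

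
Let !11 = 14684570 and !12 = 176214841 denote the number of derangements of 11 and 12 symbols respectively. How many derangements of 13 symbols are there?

2290792932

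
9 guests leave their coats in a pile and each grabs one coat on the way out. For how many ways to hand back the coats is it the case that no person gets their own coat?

133496

!9 = 9! · Σ_{k=0}^{9} (-1)^k/k!
= 9! - 9!/1! + 9!/2! - 9!/3! + 9!/4! - 9!/5! + 9!/6! - 9!/7! + 9!/8! - 9!/9!
= 362880 - 362880 + 181440 - 60480 + 15120 - 3024 + 504 - 72 + 9 - 1
= 133496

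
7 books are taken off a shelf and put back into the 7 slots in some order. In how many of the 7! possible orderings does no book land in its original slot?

The subfactorial !7 = [7!/e] (nearest integer).
7! = 5040, and 5040/e ≈ 1854.11, so !7 = 1854.

1854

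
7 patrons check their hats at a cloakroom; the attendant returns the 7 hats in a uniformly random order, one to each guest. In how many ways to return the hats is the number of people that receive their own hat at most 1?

3709

Sum C(7,i)·!(7-i) for i = 0..1:
  i=0: C(7,0)·!7 = 1·1854 = 1854
  i=1: C(7,1)·!6 = 7·265 = 1855
Total = 3709.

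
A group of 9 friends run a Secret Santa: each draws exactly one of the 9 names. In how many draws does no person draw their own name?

133496

Use !n = n·!(n-1) + (-1)^n.
!9 = 9·14833 - 1 = 133496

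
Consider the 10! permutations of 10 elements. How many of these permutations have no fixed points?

1334961

!10 = 10! · Σ_{k=0}^{10} (-1)^k/k!
= 10! - 10!/1! + 10!/2! - 10!/3! + 10!/4! - 10!/5! + 10!/6! - 10!/7! + 10!/8! - 10!/9! + 10!/10!
= 3628800 - 3628800 + 1814400 - 604800 + 151200 - 30240 + 5040 - 720 + 90 - 10 + 1
= 1334961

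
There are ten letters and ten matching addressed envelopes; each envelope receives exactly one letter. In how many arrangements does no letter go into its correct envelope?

By inclusion-exclusion, !10 = Σ (-1)^k · 10!/k! for k=0..10
= 10! - 10!/1! + 10!/2! - 10!/3! + 10!/4! - 10!/5! + 10!/6! - 10!/7! + 10!/8! - 10!/9! + 10!/10!
= 3628800 - 3628800 + 1814400 - 604800 + 151200 - 30240 + 5040 - 720 + 90 - 10 + 1
= 1334961

1334961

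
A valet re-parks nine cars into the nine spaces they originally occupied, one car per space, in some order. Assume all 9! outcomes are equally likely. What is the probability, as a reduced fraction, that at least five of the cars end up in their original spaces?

Favorable outcomes: Σ_{i≥5} C(9,i)·!(9-i) = 126·9 + 84·2 + 36·1 + 9·0 + 1·1 = 1339.
Total outcomes: 9! = 362880.
Probability = 1339/362880 = 1339/362880.

1339/362880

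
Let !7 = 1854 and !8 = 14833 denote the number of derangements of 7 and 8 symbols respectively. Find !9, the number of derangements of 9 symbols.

133496

!9 = (9-1)·(!8 + !7) = 8·(14833 + 1854) = 8·16687 = 133496.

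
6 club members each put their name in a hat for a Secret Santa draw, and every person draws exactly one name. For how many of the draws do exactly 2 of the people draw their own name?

Pick the 2 fixed positions: C(6,2) = 15 ways.
The other 4 form a derangement: !4 = 9.
Total: 15 × 9 = 135.

135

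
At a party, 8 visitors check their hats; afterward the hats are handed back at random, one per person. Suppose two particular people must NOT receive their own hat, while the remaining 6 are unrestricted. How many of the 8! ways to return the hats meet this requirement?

30960

Let A_j be the event that the j-th constrained one is fixed. By inclusion-exclusion over the 2 events:
Σ_{j=0}^{2} (-1)^j C(2,j)(8-j)!
= C(2,0)·8! - C(2,1)·7! + C(2,2)·6!
= 40320 - 10080 + 720
= 30960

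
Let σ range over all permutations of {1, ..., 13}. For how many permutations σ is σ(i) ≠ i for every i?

2290792932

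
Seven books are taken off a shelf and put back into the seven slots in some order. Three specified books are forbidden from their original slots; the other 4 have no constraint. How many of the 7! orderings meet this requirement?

3216

Let A_j be the event that the j-th constrained one is fixed. By inclusion-exclusion over the 3 events:
Σ_{j=0}^{3} (-1)^j C(3,j)(7-j)!
= C(3,0)·7! - C(3,1)·6! + C(3,2)·5! - C(3,3)·4!
= 5040 - 2160 + 360 - 24
= 3216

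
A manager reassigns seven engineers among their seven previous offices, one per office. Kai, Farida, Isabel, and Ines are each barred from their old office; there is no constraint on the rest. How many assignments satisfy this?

Let A_j be the event that the j-th constrained one is fixed. By inclusion-exclusion over the 4 events:
Σ_{j=0}^{4} (-1)^j C(4,j)(7-j)!
= C(4,0)·7! - C(4,1)·6! + C(4,2)·5! - C(4,3)·4! + C(4,4)·3!
= 5040 - 2880 + 720 - 96 + 6
= 2790

2790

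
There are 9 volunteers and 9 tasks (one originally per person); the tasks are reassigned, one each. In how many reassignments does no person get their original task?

!9 is the nearest integer to 9!/e.
9! = 362880, and 362880/e ≈ 133496.09, so !9 = 133496.

133496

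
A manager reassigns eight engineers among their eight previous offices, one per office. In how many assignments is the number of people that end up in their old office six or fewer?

40319

# with exactly i fixed is C(8,i)·!(8-i); sum over i=0..6:
  i=0: C(8,0)·!8 = 1·14833 = 14833
  i=1: C(8,1)·!7 = 8·1854 = 14832
  i=2: C(8,2)·!6 = 28·265 = 7420
  i=3: C(8,3)·!5 = 56·44 = 2464
  i=4: C(8,4)·!4 = 70·9 = 630
  i=5: C(8,5)·!3 = 56·2 = 112
  i=6: C(8,6)·!2 = 28·1 = 28
Total = 40319.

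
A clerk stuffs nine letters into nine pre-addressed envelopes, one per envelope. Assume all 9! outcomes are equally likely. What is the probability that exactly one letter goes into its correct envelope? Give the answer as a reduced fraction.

2119/5760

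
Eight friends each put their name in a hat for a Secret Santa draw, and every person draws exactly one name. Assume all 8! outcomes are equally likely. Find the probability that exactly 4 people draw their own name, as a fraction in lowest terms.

Favorable outcomes: C(8,4)·!4 = 70·9 = 630.
Total outcomes: 8! = 40320.
Probability = 630/40320 = 1/64.

1/64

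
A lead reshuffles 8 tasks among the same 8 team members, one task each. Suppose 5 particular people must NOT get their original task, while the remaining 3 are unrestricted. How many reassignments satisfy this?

Inclusion-exclusion on the 5 forbidden self-matches:
Σ_{j=0}^{5} (-1)^j C(5,j)(8-j)!
= C(5,0)·8! - C(5,1)·7! + C(5,2)·6! - C(5,3)·5! + C(5,4)·4! - C(5,5)·3!
= 40320 - 25200 + 7200 - 1200 + 120 - 6
= 21234

21234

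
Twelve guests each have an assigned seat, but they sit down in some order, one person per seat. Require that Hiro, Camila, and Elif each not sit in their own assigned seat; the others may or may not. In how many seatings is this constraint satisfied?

369774720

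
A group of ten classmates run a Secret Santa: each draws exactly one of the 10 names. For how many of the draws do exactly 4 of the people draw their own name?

Choose which 4 of the 10 are fixed: C(10,4) = 210.
The other 6 form a derangement: !6 = 265.
Total: 210 × 265 = 55650.

55650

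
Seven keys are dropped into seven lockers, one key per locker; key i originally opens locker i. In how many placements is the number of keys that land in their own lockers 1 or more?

Sum C(7,i)·!(7-i) for i = 1..7:
  i=1: C(7,1)·!6 = 7·265 = 1855
  i=2: C(7,2)·!5 = 21·44 = 924
  i=3: C(7,3)·!4 = 35·9 = 315
  i=4: C(7,4)·!3 = 35·2 = 70
  i=5: C(7,5)·!2 = 21·1 = 21
  i=6: C(7,6)·!1 = 7·0 = 0
  i=7: C(7,7)·!0 = 1·1 = 1
Total = 3186.

3186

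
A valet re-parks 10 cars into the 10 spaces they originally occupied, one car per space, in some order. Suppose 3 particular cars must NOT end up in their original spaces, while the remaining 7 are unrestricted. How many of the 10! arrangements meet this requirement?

Inclusion-exclusion on the 3 forbidden self-matches:
Σ_{j=0}^{3} (-1)^j C(3,j)(10-j)!
= C(3,0)·10! - C(3,1)·9! + C(3,2)·8! - C(3,3)·7!
= 3628800 - 1088640 + 120960 - 5040
= 2656080

2656080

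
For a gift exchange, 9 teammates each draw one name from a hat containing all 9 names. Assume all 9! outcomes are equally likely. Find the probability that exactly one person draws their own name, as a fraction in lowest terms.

2119/5760

Favorable outcomes: C(9,1)·!8 = 9·14833 = 133497.
Total outcomes: 9! = 362880.
Probability = 133497/362880 = 2119/5760.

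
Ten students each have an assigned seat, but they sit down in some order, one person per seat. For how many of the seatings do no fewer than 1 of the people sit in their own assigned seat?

2293839

Sum C(10,i)·!(10-i) for i = 1..10:
  i=1: C(10,1)·!9 = 10·133496 = 1334960
  i=2: C(10,2)·!8 = 45·14833 = 667485
  i=3: C(10,3)·!7 = 120·1854 = 222480
  i=4: C(10,4)·!6 = 210·265 = 55650
  i=5: C(10,5)·!5 = 252·44 = 11088
  i=6: C(10,6)·!4 = 210·9 = 1890
  i=7: C(10,7)·!3 = 120·2 = 240
  i=8: C(10,8)·!2 = 45·1 = 45
  i=9: C(10,9)·!1 = 10·0 = 0
  i=10: C(10,10)·!0 = 1·1 = 1
Total = 2293839.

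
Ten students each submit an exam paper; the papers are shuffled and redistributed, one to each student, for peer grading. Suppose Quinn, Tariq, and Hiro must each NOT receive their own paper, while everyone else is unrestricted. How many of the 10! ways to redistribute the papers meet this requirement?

Inclusion-exclusion on the 3 forbidden self-matches:
Σ_{j=0}^{3} (-1)^j C(3,j)(10-j)!
= C(3,0)·10! - C(3,1)·9! + C(3,2)·8! - C(3,3)·7!
= 3628800 - 1088640 + 120960 - 5040
= 2656080

2656080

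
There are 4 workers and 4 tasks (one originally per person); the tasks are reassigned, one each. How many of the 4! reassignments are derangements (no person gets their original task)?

Use !n = n·!(n-1) + (-1)^n.
!4 = 4·2 + 1 = 9

9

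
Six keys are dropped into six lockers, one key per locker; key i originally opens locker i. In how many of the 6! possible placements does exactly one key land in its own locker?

264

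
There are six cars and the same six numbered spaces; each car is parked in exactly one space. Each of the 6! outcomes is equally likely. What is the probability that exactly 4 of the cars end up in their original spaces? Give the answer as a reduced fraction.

1/48

Favorable outcomes: C(6,4)·!2 = 15·1 = 15.
Total outcomes: 6! = 720.
Probability = 15/720 = 1/48.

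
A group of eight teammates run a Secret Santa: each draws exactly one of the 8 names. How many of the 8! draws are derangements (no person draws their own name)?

14833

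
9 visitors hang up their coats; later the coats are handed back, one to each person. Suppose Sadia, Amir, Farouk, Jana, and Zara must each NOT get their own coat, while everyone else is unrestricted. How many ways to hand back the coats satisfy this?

205056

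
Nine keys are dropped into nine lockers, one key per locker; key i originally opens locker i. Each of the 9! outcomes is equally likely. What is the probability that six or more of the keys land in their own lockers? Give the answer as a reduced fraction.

Favorable outcomes: Σ_{i≥6} C(9,i)·!(9-i) = 84·2 + 36·1 + 9·0 + 1·1 = 205.
Total outcomes: 9! = 362880.
Probability = 205/362880 = 41/72576.

41/72576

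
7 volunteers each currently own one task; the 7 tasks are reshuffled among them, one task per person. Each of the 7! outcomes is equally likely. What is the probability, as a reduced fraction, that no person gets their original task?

Favorable outcomes: !7 = 1854.
Total outcomes: 7! = 5040.
Probability = 1854/5040 = 103/280.

103/280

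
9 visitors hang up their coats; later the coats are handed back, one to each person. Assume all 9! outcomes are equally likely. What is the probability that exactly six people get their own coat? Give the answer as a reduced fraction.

1/2160

Favorable outcomes: C(9,6)·!3 = 84·2 = 168.
Total outcomes: 9! = 362880.
Probability = 168/362880 = 1/2160.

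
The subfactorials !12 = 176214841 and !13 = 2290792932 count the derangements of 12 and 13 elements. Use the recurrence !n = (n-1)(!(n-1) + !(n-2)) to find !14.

!14 = (14-1)·(!13 + !12) = 13·(2290792932 + 176214841) = 13·2467007773 = 32071101049.

32071101049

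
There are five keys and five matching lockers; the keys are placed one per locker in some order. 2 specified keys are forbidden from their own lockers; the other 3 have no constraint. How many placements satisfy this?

Let A_j be the event that the j-th constrained one is fixed. By inclusion-exclusion over the 2 events:
Σ_{j=0}^{2} (-1)^j C(2,j)(5-j)!
= C(2,0)·5! - C(2,1)·4! + C(2,2)·3!
= 120 - 48 + 6
= 78

78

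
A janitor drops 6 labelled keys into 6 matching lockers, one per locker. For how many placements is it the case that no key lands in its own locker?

265

Use !n = (n-1)(!(n-1) + !(n-2)).
!6 = 5·(44 + 9) = 5·53 = 265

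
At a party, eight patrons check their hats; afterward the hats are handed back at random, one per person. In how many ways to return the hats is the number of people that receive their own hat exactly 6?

Choose which 6 of the 8 are fixed: C(8,6) = 28.
The other 2 form a derangement: !2 = 1.
Total: 28 × 1 = 28.

28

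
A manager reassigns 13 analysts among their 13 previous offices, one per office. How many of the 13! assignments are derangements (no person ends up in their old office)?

Recurrence: !13 = 12·(!12 + !11).
!13 = 12·(176214841 + 14684570) = 12·190899411 = 2290792932

2290792932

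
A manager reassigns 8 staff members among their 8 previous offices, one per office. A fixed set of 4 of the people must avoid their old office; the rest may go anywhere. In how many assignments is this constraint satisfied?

24024

Let A_j be the event that the j-th constrained one is fixed. By inclusion-exclusion over the 4 events:
Σ_{j=0}^{4} (-1)^j C(4,j)(8-j)!
= C(4,0)·8! - C(4,1)·7! + C(4,2)·6! - C(4,3)·5! + C(4,4)·4!
= 40320 - 20160 + 4320 - 480 + 24
= 24024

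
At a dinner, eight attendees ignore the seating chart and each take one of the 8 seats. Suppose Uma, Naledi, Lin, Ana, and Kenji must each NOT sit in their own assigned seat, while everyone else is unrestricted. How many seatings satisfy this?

21234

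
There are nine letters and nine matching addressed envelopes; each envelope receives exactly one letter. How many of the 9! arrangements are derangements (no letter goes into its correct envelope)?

133496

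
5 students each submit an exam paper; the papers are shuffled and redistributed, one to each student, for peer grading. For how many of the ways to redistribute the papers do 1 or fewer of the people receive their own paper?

89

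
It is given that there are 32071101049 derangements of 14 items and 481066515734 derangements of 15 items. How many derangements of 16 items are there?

7697064251745

!16 = (16-1)·(!15 + !14) = 15·(481066515734 + 32071101049) = 15·513137616783 = 7697064251745.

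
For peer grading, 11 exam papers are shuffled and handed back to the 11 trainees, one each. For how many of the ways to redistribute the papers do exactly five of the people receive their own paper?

Choose which 5 of the 11 are fixed: C(11,5) = 462.
The other 6 form a derangement: !6 = 265.
Total: 462 × 265 = 122430.

122430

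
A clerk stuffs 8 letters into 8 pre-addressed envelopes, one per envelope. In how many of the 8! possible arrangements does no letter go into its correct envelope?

The number of derangements of 8 is !8 = Σ_{k=0}^{8} (-1)^k·8!/k!
= 8! - 8!/1! + 8!/2! - 8!/3! + 8!/4! - 8!/5! + 8!/6! - 8!/7! + 8!/8!
= 40320 - 40320 + 20160 - 6720 + 1680 - 336 + 56 - 8 + 1
= 14833

14833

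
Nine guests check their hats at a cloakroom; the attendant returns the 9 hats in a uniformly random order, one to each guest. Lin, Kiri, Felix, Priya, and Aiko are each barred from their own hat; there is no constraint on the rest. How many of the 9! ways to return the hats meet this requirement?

205056

Inclusion-exclusion on the 5 forbidden self-matches:
Σ_{j=0}^{5} (-1)^j C(5,j)(9-j)!
= C(5,0)·9! - C(5,1)·8! + C(5,2)·7! - C(5,3)·6! + C(5,4)·5! - C(5,5)·4!
= 362880 - 201600 + 50400 - 7200 + 600 - 24
= 205056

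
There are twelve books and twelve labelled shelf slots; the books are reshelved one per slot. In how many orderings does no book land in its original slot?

176214841

Recurrence: !12 = 11·(!11 + !10).
!12 = 11·(14684570 + 1334961) = 11·16019531 = 176214841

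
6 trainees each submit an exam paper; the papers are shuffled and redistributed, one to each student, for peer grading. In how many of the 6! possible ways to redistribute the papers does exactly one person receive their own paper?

264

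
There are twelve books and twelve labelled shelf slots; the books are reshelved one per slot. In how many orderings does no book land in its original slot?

176214841

!12 is the nearest integer to 12!/e.
12! = 479001600, and 479001600/e ≈ 176214840.93, so !12 = 176214841.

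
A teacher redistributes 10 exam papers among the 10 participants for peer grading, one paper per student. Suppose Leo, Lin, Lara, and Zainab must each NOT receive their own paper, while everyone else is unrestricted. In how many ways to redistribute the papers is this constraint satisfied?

2399760

Let A_j be the event that the j-th constrained one is fixed. By inclusion-exclusion over the 4 events:
Σ_{j=0}^{4} (-1)^j C(4,j)(10-j)!
= C(4,0)·10! - C(4,1)·9! + C(4,2)·8! - C(4,3)·7! + C(4,4)·6!
= 3628800 - 1451520 + 241920 - 20160 + 720
= 2399760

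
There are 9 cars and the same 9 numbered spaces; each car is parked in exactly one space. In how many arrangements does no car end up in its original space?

By inclusion-exclusion, !9 = Σ (-1)^k · 9!/k! for k=0..9
= 9! - 9!/1! + 9!/2! - 9!/3! + 9!/4! - 9!/5! + 9!/6! - 9!/7! + 9!/8! - 9!/9!
= 362880 - 362880 + 181440 - 60480 + 15120 - 3024 + 504 - 72 + 9 - 1
= 133496

133496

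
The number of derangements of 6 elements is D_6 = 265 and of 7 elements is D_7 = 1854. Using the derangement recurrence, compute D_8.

14833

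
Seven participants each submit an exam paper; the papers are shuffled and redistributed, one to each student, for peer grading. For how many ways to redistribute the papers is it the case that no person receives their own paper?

1854

Use !n = (n-1)(!(n-1) + !(n-2)).
!7 = 6·(265 + 44) = 6·309 = 1854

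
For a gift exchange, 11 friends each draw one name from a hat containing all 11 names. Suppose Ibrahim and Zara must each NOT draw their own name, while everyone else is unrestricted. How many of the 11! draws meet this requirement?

Inclusion-exclusion on the 2 forbidden self-matches:
Σ_{j=0}^{2} (-1)^j C(2,j)(11-j)!
= C(2,0)·11! - C(2,1)·10! + C(2,2)·9!
= 39916800 - 7257600 + 362880
= 33022080

33022080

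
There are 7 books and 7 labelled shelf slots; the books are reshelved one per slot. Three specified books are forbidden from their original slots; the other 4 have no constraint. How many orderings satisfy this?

3216

Let A_j be the event that the j-th constrained one is fixed. By inclusion-exclusion over the 3 events:
Σ_{j=0}^{3} (-1)^j C(3,j)(7-j)!
= C(3,0)·7! - C(3,1)·6! + C(3,2)·5! - C(3,3)·4!
= 5040 - 2160 + 360 - 24
= 3216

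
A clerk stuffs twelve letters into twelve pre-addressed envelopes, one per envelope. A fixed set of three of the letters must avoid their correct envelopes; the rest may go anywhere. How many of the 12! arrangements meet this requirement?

Inclusion-exclusion on the 3 forbidden self-matches:
Σ_{j=0}^{3} (-1)^j C(3,j)(12-j)!
= C(3,0)·12! - C(3,1)·11! + C(3,2)·10! - C(3,3)·9!
= 479001600 - 119750400 + 10886400 - 362880
= 369774720

369774720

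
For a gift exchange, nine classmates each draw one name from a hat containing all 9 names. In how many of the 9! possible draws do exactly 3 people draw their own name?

22260

Pick the 3 fixed positions: C(9,3) = 84 ways.
The remaining 6 must be deranged: !6 = 265.
Total: 84 × 265 = 22260.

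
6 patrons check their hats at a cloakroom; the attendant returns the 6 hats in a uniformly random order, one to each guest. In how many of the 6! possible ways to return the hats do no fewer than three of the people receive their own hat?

56

Sum C(6,i)·!(6-i) for i = 3..6:
  i=3: C(6,3)·!3 = 20·2 = 40
  i=4: C(6,4)·!2 = 15·1 = 15
  i=5: C(6,5)·!1 = 6·0 = 0
  i=6: C(6,6)·!0 = 1·1 = 1
Total = 56.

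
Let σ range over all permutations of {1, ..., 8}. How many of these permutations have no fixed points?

!8 = 8! · Σ_{k=0}^{8} (-1)^k/k!
= 8! - 8!/1! + 8!/2! - 8!/3! + 8!/4! - 8!/5! + 8!/6! - 8!/7! + 8!/8!
= 40320 - 40320 + 20160 - 6720 + 1680 - 336 + 56 - 8 + 1
= 14833

14833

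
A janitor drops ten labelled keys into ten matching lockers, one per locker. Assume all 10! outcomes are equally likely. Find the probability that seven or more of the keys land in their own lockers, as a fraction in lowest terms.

143/1814400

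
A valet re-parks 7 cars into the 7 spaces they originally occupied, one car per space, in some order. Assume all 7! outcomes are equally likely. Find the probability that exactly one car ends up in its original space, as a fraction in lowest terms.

Favorable outcomes: C(7,1)·!6 = 7·265 = 1855.
Total outcomes: 7! = 5040.
Probability = 1855/5040 = 53/144.

53/144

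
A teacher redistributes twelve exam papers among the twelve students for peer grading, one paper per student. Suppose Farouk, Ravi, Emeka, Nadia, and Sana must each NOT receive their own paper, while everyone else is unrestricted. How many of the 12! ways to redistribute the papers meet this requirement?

Inclusion-exclusion on the 5 forbidden self-matches:
Σ_{j=0}^{5} (-1)^j C(5,j)(12-j)!
= C(5,0)·12! - C(5,1)·11! + C(5,2)·10! - C(5,3)·9! + C(5,4)·8! - C(5,5)·7!
= 479001600 - 199584000 + 36288000 - 3628800 + 201600 - 5040
= 312273360

312273360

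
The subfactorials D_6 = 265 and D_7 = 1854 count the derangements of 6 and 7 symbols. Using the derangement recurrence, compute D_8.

14833

D_8 = (8-1)·(D_7 + D_6) = 7·(1854 + 265) = 7·2119 = 14833.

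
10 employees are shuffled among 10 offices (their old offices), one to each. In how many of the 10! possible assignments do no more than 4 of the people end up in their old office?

3615536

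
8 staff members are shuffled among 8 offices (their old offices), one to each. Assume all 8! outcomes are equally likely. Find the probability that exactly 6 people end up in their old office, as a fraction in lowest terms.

Favorable outcomes: C(8,6)·!2 = 28·1 = 28.
Total outcomes: 8! = 40320.
Probability = 28/40320 = 1/1440.

1/1440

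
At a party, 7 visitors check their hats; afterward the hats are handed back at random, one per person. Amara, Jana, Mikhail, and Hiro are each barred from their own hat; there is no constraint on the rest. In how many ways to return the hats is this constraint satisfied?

Inclusion-exclusion on the 4 forbidden self-matches:
Σ_{j=0}^{4} (-1)^j C(4,j)(7-j)!
= C(4,0)·7! - C(4,1)·6! + C(4,2)·5! - C(4,3)·4! + C(4,4)·3!
= 5040 - 2880 + 720 - 96 + 6
= 2790

2790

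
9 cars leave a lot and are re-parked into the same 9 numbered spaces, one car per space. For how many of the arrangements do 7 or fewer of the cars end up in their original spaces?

362879

# with exactly i fixed is C(9,i)·!(9-i); sum over i=0..7:
  i=0: C(9,0)·!9 = 1·133496 = 133496
  i=1: C(9,1)·!8 = 9·14833 = 133497
  i=2: C(9,2)·!7 = 36·1854 = 66744
  i=3: C(9,3)·!6 = 84·265 = 22260
  i=4: C(9,4)·!5 = 126·44 = 5544
  i=5: C(9,5)·!4 = 126·9 = 1134
  i=6: C(9,6)·!3 = 84·2 = 168
  i=7: C(9,7)·!2 = 36·1 = 36
Total = 362879.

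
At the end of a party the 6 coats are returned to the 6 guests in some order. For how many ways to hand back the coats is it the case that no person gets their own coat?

265

!6 is the nearest integer to 6!/e.
6! = 720, and 720/e ≈ 264.87, so !6 = 265.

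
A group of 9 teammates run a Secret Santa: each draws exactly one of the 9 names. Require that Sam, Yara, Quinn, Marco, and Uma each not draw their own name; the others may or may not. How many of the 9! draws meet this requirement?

205056

Inclusion-exclusion on the 5 forbidden self-matches:
Σ_{j=0}^{5} (-1)^j C(5,j)(9-j)!
= C(5,0)·9! - C(5,1)·8! + C(5,2)·7! - C(5,3)·6! + C(5,4)·5! - C(5,5)·4!
= 362880 - 201600 + 50400 - 7200 + 600 - 24
= 205056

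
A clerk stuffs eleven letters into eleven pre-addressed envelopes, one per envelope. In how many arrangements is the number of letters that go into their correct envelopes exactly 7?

2970

Pick the 7 fixed positions: C(11,7) = 330 ways.
The other 4 form a derangement: !4 = 9.
Total: 330 × 9 = 2970.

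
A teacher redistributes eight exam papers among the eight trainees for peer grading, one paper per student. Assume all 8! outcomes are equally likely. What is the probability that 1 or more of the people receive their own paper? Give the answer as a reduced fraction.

3641/5760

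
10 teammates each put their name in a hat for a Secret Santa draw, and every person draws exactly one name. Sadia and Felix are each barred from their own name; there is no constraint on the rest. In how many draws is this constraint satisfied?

2943360

Inclusion-exclusion on the 2 forbidden self-matches:
Σ_{j=0}^{2} (-1)^j C(2,j)(10-j)!
= C(2,0)·10! - C(2,1)·9! + C(2,2)·8!
= 3628800 - 725760 + 40320
= 2943360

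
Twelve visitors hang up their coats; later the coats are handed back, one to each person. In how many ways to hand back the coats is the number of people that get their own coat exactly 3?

Pick the 3 fixed positions: C(12,3) = 220 ways.
The remaining 9 must be deranged: !9 = 133496.
Total: 220 × 133496 = 29369120.

29369120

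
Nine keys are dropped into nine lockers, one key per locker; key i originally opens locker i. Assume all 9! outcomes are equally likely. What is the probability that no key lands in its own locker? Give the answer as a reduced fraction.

16687/45360

Favorable outcomes: !9 = 133496.
Total outcomes: 9! = 362880.
Probability = 133496/362880 = 16687/45360.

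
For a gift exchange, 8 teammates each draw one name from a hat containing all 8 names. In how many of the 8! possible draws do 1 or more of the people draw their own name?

Sum C(8,i)·!(8-i) for i = 1..8:
  i=1: C(8,1)·!7 = 8·1854 = 14832
  i=2: C(8,2)·!6 = 28·265 = 7420
  i=3: C(8,3)·!5 = 56·44 = 2464
  i=4: C(8,4)·!4 = 70·9 = 630
  i=5: C(8,5)·!3 = 56·2 = 112
  i=6: C(8,6)·!2 = 28·1 = 28
  i=7: C(8,7)·!1 = 8·0 = 0
  i=8: C(8,8)·!0 = 1·1 = 1
Total = 25487.

25487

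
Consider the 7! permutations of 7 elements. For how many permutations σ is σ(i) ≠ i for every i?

Recurrence: !7 = 7·!6 + (-1)^7.
!7 = 7·265 - 1 = 1854

1854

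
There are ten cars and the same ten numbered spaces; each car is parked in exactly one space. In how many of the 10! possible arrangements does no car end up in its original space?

By inclusion-exclusion, !10 = Σ (-1)^k · 10!/k! for k=0..10
= 10! - 10!/1! + 10!/2! - 10!/3! + 10!/4! - 10!/5! + 10!/6! - 10!/7! + 10!/8! - 10!/9! + 10!/10!
= 3628800 - 3628800 + 1814400 - 604800 + 151200 - 30240 + 5040 - 720 + 90 - 10 + 1
= 1334961

1334961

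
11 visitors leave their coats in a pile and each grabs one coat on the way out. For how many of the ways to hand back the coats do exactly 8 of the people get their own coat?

Choose which 8 of the 11 are fixed: C(11,8) = 165.
The remaining 3 must be deranged: !3 = 2.
Total: 165 × 2 = 330.

330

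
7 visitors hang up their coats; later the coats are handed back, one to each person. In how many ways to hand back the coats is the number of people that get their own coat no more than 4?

# with exactly i fixed is C(7,i)·!(7-i); sum over i=0..4:
  i=0: C(7,0)·!7 = 1·1854 = 1854
  i=1: C(7,1)·!6 = 7·265 = 1855
  i=2: C(7,2)·!5 = 21·44 = 924
  i=3: C(7,3)·!4 = 35·9 = 315
  i=4: C(7,4)·!3 = 35·2 = 70
Total = 5018.

5018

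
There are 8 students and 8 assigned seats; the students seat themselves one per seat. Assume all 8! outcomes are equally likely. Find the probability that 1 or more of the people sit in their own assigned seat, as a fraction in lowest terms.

3641/5760

Favorable outcomes: Σ_{i≥1} C(8,i)·!(8-i) = 8·1854 + 28·265 + 56·44 + 70·9 + 56·2 + 28·1 + 8·0 + 1·1 = 25487.
Total outcomes: 8! = 40320.
Probability = 25487/40320 = 3641/5760.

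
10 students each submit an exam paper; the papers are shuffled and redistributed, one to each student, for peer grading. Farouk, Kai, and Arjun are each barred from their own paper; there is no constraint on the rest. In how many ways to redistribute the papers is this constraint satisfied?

2656080

Let A_j be the event that the j-th constrained one is fixed. By inclusion-exclusion over the 3 events:
Σ_{j=0}^{3} (-1)^j C(3,j)(10-j)!
= C(3,0)·10! - C(3,1)·9! + C(3,2)·8! - C(3,3)·7!
= 3628800 - 1088640 + 120960 - 5040
= 2656080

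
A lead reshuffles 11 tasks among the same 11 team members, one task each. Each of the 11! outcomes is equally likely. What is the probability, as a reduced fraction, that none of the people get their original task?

Favorable outcomes: !11 = 14684570.
Total outcomes: 11! = 39916800.
Probability = 14684570/39916800 = 1468457/3991680.

1468457/3991680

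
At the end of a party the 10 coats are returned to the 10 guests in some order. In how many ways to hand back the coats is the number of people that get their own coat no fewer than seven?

Sum C(10,i)·!(10-i) for i = 7..10:
  i=7: C(10,7)·!3 = 120·2 = 240
  i=8: C(10,8)·!2 = 45·1 = 45
  i=9: C(10,9)·!1 = 10·0 = 0
  i=10: C(10,10)·!0 = 1·1 = 1
Total = 286.

286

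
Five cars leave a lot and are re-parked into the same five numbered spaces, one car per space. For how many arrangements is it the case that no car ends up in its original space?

The subfactorial !5 = [5!/e] (nearest integer).
5! = 120, and 120/e ≈ 44.15, so !5 = 44.

44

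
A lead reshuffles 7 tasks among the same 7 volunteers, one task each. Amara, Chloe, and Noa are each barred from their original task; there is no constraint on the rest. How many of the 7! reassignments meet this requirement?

3216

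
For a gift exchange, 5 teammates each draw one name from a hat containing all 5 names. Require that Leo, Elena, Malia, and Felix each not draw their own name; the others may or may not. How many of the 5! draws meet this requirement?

Inclusion-exclusion on the 4 forbidden self-matches:
Σ_{j=0}^{4} (-1)^j C(4,j)(5-j)!
= C(4,0)·5! - C(4,1)·4! + C(4,2)·3! - C(4,3)·2! + C(4,4)·1!
= 120 - 96 + 36 - 8 + 1
= 53

53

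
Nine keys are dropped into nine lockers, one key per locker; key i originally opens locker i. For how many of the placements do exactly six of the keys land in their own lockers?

168

Choose which 6 of the 9 are fixed: C(9,6) = 84.
The remaining 3 must be deranged: !3 = 2.
Total: 84 × 2 = 168.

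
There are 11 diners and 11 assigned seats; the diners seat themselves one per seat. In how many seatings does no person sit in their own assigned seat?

The number of derangements of 11 is !11 = Σ_{k=0}^{11} (-1)^k·11!/k!
= 11! - 11!/1! + 11!/2! - 11!/3! + 11!/4! - 11!/5! + 11!/6! - 11!/7! + 11!/8! - 11!/9! + 11!/10! - 11!/11!
= 39916800 - 39916800 + 19958400 - 6652800 + 1663200 - 332640 + 55440 - 7920 + 990 - 110 + 11 - 1
= 14684570

14684570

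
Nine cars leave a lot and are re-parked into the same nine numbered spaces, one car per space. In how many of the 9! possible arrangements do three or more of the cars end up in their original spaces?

29143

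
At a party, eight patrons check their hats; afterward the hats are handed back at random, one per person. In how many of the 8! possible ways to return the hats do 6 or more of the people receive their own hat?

# with exactly i fixed is C(8,i)·!(8-i); sum over i=6..8:
  i=6: C(8,6)·!2 = 28·1 = 28
  i=7: C(8,7)·!1 = 8·0 = 0
  i=8: C(8,8)·!0 = 1·1 = 1
Total = 29.

29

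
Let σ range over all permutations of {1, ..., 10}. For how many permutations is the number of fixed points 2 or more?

Sum C(10,i)·!(10-i) for i = 2..10:
  i=2: C(10,2)·!8 = 45·14833 = 667485
  i=3: C(10,3)·!7 = 120·1854 = 222480
  i=4: C(10,4)·!6 = 210·265 = 55650
  i=5: C(10,5)·!5 = 252·44 = 11088
  i=6: C(10,6)·!4 = 210·9 = 1890
  i=7: C(10,7)·!3 = 120·2 = 240
  i=8: C(10,8)·!2 = 45·1 = 45
  i=9: C(10,9)·!1 = 10·0 = 0
  i=10: C(10,10)·!0 = 1·1 = 1
Total = 958879.

958879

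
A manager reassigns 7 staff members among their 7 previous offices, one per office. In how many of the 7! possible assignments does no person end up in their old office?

1854

!7 is the nearest integer to 7!/e.
7! = 5040, and 5040/e ≈ 1854.11, so !7 = 1854.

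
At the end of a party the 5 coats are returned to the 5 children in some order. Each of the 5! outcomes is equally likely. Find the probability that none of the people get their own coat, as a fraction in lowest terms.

Favorable outcomes: !5 = 44.
Total outcomes: 5! = 120.
Probability = 44/120 = 11/30.

11/30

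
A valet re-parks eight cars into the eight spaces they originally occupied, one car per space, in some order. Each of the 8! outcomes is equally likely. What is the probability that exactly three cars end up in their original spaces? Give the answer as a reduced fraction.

11/180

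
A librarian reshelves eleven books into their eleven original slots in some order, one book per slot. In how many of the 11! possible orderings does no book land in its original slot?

14684570

Recurrence: !11 = 10·(!10 + !9).
!11 = 10·(1334961 + 133496) = 10·1468457 = 14684570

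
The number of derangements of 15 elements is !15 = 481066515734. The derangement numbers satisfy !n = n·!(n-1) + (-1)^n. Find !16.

!16 = 16·481066515734 + 1 = 7697064251745.

7697064251745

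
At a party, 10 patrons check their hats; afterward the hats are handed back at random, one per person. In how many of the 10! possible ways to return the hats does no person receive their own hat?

The subfactorial !10 = [10!/e] (nearest integer).
10! = 3628800, and 3628800/e ≈ 1334960.92, so !10 = 1334961.

1334961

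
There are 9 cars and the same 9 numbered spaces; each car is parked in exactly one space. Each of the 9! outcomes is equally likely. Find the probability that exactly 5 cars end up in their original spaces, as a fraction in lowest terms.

1/320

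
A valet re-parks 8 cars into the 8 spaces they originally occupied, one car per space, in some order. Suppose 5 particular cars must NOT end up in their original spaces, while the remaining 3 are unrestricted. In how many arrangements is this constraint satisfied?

21234

Inclusion-exclusion on the 5 forbidden self-matches:
Σ_{j=0}^{5} (-1)^j C(5,j)(8-j)!
= C(5,0)·8! - C(5,1)·7! + C(5,2)·6! - C(5,3)·5! + C(5,4)·4! - C(5,5)·3!
= 40320 - 25200 + 7200 - 1200 + 120 - 6
= 21234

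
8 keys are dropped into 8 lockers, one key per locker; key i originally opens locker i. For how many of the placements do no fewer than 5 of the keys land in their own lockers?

141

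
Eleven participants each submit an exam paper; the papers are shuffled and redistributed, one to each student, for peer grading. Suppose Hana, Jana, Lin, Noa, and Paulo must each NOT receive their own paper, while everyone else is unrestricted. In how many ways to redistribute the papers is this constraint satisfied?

Inclusion-exclusion on the 5 forbidden self-matches:
Σ_{j=0}^{5} (-1)^j C(5,j)(11-j)!
= C(5,0)·11! - C(5,1)·10! + C(5,2)·9! - C(5,3)·8! + C(5,4)·7! - C(5,5)·6!
= 39916800 - 18144000 + 3628800 - 403200 + 25200 - 720
= 25022880

25022880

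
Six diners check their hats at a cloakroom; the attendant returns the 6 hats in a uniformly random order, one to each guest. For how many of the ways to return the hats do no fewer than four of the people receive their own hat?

16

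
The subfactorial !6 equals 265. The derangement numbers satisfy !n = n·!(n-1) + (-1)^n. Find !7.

!7 = 7·265 - 1 = 1854.

1854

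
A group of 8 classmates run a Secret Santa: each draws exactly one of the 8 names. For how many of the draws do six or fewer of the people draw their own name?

40319

# with exactly i fixed is C(8,i)·!(8-i); sum over i=0..6:
  i=0: C(8,0)·!8 = 1·14833 = 14833
  i=1: C(8,1)·!7 = 8·1854 = 14832
  i=2: C(8,2)·!6 = 28·265 = 7420
  i=3: C(8,3)·!5 = 56·44 = 2464
  i=4: C(8,4)·!4 = 70·9 = 630
  i=5: C(8,5)·!3 = 56·2 = 112
  i=6: C(8,6)·!2 = 28·1 = 28
Total = 40319.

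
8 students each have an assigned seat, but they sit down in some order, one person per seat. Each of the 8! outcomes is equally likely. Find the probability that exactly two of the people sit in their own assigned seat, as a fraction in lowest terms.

Favorable outcomes: C(8,2)·!6 = 28·265 = 7420.
Total outcomes: 8! = 40320.
Probability = 7420/40320 = 53/288.

53/288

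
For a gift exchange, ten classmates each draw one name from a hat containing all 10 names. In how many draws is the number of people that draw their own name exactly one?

1334960

Pick the single fixed position: C(10,1) = 10 ways.
The remaining 9 must be deranged: !9 = 133496.
Total: 10 × 133496 = 1334960.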